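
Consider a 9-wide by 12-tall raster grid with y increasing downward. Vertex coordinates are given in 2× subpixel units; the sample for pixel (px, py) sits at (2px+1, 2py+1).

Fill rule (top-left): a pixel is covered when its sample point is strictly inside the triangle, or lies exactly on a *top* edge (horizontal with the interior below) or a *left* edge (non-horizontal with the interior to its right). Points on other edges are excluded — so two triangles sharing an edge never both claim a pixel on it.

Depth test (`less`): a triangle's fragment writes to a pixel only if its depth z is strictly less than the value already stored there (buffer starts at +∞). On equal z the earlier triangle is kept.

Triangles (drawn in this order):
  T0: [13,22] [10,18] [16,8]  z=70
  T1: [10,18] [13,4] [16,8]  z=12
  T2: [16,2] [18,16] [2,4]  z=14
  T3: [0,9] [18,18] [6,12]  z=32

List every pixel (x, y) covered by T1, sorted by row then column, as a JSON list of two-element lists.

T0:
  2·area = 54
  edge (13, 22)→(10, 18): d=(-3,-4) top-left  bias=+0
  edge (10, 18)→(16, 8): d=(6,-10) top-left  bias=+0
  edge (16, 8)→(13, 22): d=(-3,14) right/bottom  bias=-1
    (7,5)@(15, 11): e=[41,8,5] → █
    (8,5)@(17, 11): e=[49,28,-23] → ·
    (6,6)@(13, 13): e=[27,0,27] → █  [on edge]
    (7,6)@(15, 13): e=[35,20,-1] → ·
    (6,7)@(13, 15): e=[21,12,21] → █
    (7,7)@(15, 15): e=[29,32,-7] → ·
    (5,8)@(11, 17): e=[7,4,43] → █
    (7,8)@(15, 17): e=[23,44,-13] → ·
    (5,9)@(11, 19): e=[1,16,37] → █
    (7,9)@(15, 19): e=[17,56,-19] → ·
    (5,10)@(11, 21): e=[-5,28,31] → ·
    (6,10)@(13, 21): e=[3,48,3] → █
    (3,11)@(7, 23): e=[-27,0,81] → ·  [on edge]
  covered (8 px):
    · · · · · · · · ·
    · · · · · · · · ·
    · · · · · · · · ·
    · · · · · · · · ·
    · · · · · · · · ·
    · · · · · · · █ ·
    · · · · · · █ · ·
    · · · · · · █ · ·
    · · · · · █ █ · ·
    · · · · · █ █ · ·
    · · · · · · █ · ·
    · · · · · · · · ·
T1:
  2·area = 54
  edge (10, 18)→(13, 4): d=(3,-14) top-left  bias=+0
  edge (13, 4)→(16, 8): d=(3,4) right/bottom  bias=-1
  edge (16, 8)→(10, 18): d=(-6,10) right/bottom  bias=-1
    (6,2)@(13, 5): e=[3,3,48] → █
    (7,2)@(15, 5): e=[31,-5,28] → ·
    (6,3)@(13, 7): e=[9,9,36] → █
    (7,3)@(15, 7): e=[37,1,16] → █
    (8,3)@(17, 7): e=[65,-7,-4] → ·
    (6,4)@(13, 9): e=[15,15,24] → █
    (8,4)@(17, 9): e=[71,-1,-16] → ·
    (6,5)@(13, 11): e=[21,21,12] → █
    (7,5)@(15, 11): e=[49,13,-8] → ·
    (6,6)@(13, 13): e=[27,27,0] → ·  [on edge]
    (5,7)@(11, 15): e=[5,41,8] → █
    (6,7)@(13, 15): e=[33,33,-12] → ·
    (3,11)@(7, 23): e=[-27,81,0] → ·  [on edge]
  covered (7 px):
    · · · · · · · · ·
    · · · · · · · · ·
    · · · · · · █ · ·
    · · · · · · █ █ ·
    · · · · · · █ █ ·
    · · · · · · █ · ·
    · · · · · · · · ·
    · · · · · █ · · ·
    · · · · · · · · ·
    · · · · · · · · ·
    · · · · · · · · ·
    · · · · · · · · ·
T2:
  2·area = 200
  edge (16, 2)→(18, 16): d=(2,14) right/bottom  bias=-1
  edge (18, 16)→(2, 4): d=(-16,-12) top-left  bias=+0
  edge (2, 4)→(16, 2): d=(14,-2) top-left  bias=+0
    (4,1)@(9, 3): e=[100,100,0] → █  [on edge]
    (5,1)@(11, 3): e=[72,124,4] → █
    (6,1)@(13, 3): e=[44,148,8] → █
    (7,1)@(15, 3): e=[16,172,12] → █
    (8,1)@(17, 3): e=[-12,196,16] → ·
    (2,2)@(5, 5): e=[160,20,20] → █
    (3,2)@(7, 5): e=[132,44,24] → █
    (8,2)@(17, 5): e=[-8,164,44] → ·
    (2,3)@(5, 7): e=[164,-12,48] → ·
    (3,3)@(7, 7): e=[136,12,52] → █
    (8,3)@(17, 7): e=[-4,132,72] → ·
    (3,4)@(7, 9): e=[140,-20,80] → ·
    (8,4)@(17, 9): e=[0,100,100] → ·  [on edge]
  covered (25 px):
    · · · · · · · · ·
    · · · · █ █ █ █ ·
    · · █ █ █ █ █ █ ·
    · · · █ █ █ █ █ ·
    · · · · █ █ █ █ ·
    · · · · · · █ █ █
    · · · · · · · █ █
    · · · · · · · · █
    · · · · · · · · ·
    · · · · · · · · ·
    · · · · · · · · ·
    · · · · · · · · ·
T3:
  degenerate (2·area = 0) — covers nothing

Final: [[6,2],[6,3],[7,3],[6,4],[7,4],[6,5],[5,7]]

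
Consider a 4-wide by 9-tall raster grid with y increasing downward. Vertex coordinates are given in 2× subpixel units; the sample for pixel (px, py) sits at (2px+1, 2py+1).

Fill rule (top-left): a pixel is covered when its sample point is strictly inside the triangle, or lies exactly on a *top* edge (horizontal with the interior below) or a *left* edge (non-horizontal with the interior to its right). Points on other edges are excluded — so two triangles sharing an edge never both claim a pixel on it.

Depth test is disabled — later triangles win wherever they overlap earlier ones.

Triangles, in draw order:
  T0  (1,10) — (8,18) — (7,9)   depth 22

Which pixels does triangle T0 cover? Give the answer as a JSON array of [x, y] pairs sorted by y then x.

T0:
  2·area = 55  (B↔C swapped to make it positive)
  edge (1, 10)→(7, 9): d=(6,-1) top-left  bias=+0
  edge (7, 9)→(8, 18): d=(1,9) right/bottom  bias=-1
  edge (8, 18)→(1, 10): d=(-7,-8) top-left  bias=+0
    (3,4)@(7, 9): e=[0,0,55] → .  [on edge]
    (1,5)@(3, 11): e=[8,38,9] → X
    (2,5)@(5, 11): e=[10,20,25] → X
    (3,5)@(7, 11): e=[12,2,41] → X
    (1,6)@(3, 13): e=[20,40,-5] → .
    (2,6)@(5, 13): e=[22,22,11] → X
    (2,7)@(5, 15): e=[34,24,-3] → .
    (3,7)@(7, 15): e=[36,6,13] → X
    (3,8)@(7, 17): e=[48,8,-1] → .
  covered (6 px):
    . . . .
    . . . .
    . . . .
    . . . .
    . . . .
    . X X X
    . . X X
    . . . X
    . . . .

Answer: [[1,5],[2,5],[3,5],[2,6],[3,6],[3,7]]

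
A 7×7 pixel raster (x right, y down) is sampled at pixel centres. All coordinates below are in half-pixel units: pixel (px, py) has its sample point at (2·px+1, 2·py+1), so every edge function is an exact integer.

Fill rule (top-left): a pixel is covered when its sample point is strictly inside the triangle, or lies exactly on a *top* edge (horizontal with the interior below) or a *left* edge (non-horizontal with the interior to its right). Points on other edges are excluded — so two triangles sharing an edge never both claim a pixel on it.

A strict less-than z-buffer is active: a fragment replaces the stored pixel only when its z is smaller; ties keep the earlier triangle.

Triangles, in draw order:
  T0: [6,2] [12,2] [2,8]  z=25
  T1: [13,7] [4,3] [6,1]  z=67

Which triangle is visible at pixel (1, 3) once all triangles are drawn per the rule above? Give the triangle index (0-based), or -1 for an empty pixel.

T0:
  2·area = 36
  edge (6, 2)→(12, 2): d=(6,0) top-left  bias=+0
  edge (12, 2)→(2, 8): d=(-10,6) right/bottom  bias=-1
  edge (2, 8)→(6, 2): d=(4,-6) top-left  bias=+0
    (3,1)@(7, 3): e=[6,20,10] → █
    (4,1)@(9, 3): e=[6,8,22] → █
    (5,1)@(11, 3): e=[6,-4,34] → ·
    (2,2)@(5, 5): e=[18,12,6] → █
    (3,2)@(7, 5): e=[18,0,18] → ·  [on edge]
    (4,2)@(9, 5): e=[18,-12,30] → ·
    (1,3)@(3, 7): e=[30,4,2] → █
    (2,3)@(5, 7): e=[30,-8,14] → ·
    (1,4)@(3, 9): e=[42,-16,10] → ·
  covered (4 px):
    · · · · · · ·
    · · · █ █ · ·
    · · █ · · · ·
    · █ · · · · ·
    · · · · · · ·
    · · · · · · ·
    · · · · · · ·
T1:
  2·area = 26
  edge (13, 7)→(4, 3): d=(-9,-4) top-left  bias=+0
  edge (4, 3)→(6, 1): d=(2,-2) top-left  bias=+0
  edge (6, 1)→(13, 7): d=(7,6) right/bottom  bias=-1
    (2,1)@(5, 3): e=[4,2,20] → █
    (3,1)@(7, 3): e=[12,6,8] → █
    (4,1)@(9, 3): e=[20,10,-4] → ·
    (2,2)@(5, 5): e=[-14,6,34] → ·
    (3,2)@(7, 5): e=[-6,10,22] → ·
    (4,2)@(9, 5): e=[2,14,10] → █
    (5,2)@(11, 5): e=[10,18,-2] → ·
    (4,3)@(9, 7): e=[-16,18,24] → ·
    (6,3)@(13, 7): e=[0,26,0] → ·  [on edge]
  covered (3 px):
    · · · · · · ·
    · · █ █ · · ·
    · · · · █ · ·
    · · · · · · ·
    · · · · · · ·
    · · · · · · ·
    · · · · · · ·

Z-buffer (winner per pixel, '.' = empty):
  . . . . . . .
  . . 1 0 0 . .
  . . 0 . 1 . .
  . 0 . . . . .
  . . . . . . .
  . . . . . . .
  . . . . . . .

Result: 0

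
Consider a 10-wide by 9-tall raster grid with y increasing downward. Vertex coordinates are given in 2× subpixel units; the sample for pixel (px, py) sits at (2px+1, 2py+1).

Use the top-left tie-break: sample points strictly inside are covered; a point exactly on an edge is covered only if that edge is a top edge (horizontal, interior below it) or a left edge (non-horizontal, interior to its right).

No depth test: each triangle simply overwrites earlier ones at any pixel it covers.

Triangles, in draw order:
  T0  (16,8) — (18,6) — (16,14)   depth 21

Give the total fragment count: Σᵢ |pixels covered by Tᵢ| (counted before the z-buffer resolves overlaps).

T0:
  2·area = 12
  edge (16, 8)→(18, 6): d=(2,-2) top-left  bias=+0
  edge (18, 6)→(16, 14): d=(-2,8) right/bottom  bias=-1
  edge (16, 14)→(16, 8): d=(0,-6) top-left  bias=+0
    (9,2)@(19, 5): e=[0,-6,18] → ·  [on edge]
    (8,3)@(17, 7): e=[0,6,6] → #  [on edge]
    (9,3)@(19, 7): e=[4,-10,18] → ·
    (7,4)@(15, 9): e=[0,18,-6] → ·  [on edge]
    (8,4)@(17, 9): e=[4,2,6] → #
    (9,4)@(19, 9): e=[8,-14,18] → ·
    (6,5)@(13, 11): e=[0,30,-18] → ·  [on edge]
    (8,5)@(17, 11): e=[8,-2,6] → ·
    (5,6)@(11, 13): e=[0,42,-30] → ·  [on edge]
    (4,7)@(9, 15): e=[0,54,-42] → ·  [on edge]
    (3,8)@(7, 17): e=[0,66,-54] → ·  [on edge]
  covered (2 px):
    · · · · · · · · · ·
    · · · · · · · · · ·
    · · · · · · · · · ·
    · · · · · · · · # ·
    · · · · · · · · # ·
    · · · · · · · · · ·
    · · · · · · · · · ·
    · · · · · · · · · ·
    · · · · · · · · · ·

Result: 2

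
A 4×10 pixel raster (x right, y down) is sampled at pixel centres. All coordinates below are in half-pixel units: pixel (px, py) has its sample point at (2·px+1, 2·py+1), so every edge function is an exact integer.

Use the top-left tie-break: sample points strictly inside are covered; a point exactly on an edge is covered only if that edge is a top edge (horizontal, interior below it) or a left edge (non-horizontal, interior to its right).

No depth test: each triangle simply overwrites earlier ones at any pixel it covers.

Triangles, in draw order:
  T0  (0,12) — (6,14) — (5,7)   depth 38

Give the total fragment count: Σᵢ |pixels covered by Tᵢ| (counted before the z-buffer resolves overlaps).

T0:
  2·area = 40  (B↔C swapped to make it positive)
  edge (0, 12)→(5, 7): d=(5,-5) top-left  bias=+0
  edge (5, 7)→(6, 14): d=(1,7) right/bottom  bias=-1
  edge (6, 14)→(0, 12): d=(-6,-2) top-left  bias=+0
    (3,2)@(7, 5): e=[0,-16,56] → ·  [on edge]
    (2,3)@(5, 7): e=[0,0,40] → ·  [on edge]
    (1,4)@(3, 9): e=[0,16,24] → █  [on edge]
    (2,4)@(5, 9): e=[10,2,28] → █
    (3,4)@(7, 9): e=[20,-12,32] → ·
    (0,5)@(1, 11): e=[0,32,8] → █  [on edge]
    (3,5)@(7, 11): e=[30,-10,20] → ·
    (0,6)@(1, 13): e=[10,34,-4] → ·
    (1,6)@(3, 13): e=[20,20,0] → █  [on edge]
    (3,6)@(7, 13): e=[40,-8,8] → ·
    (1,7)@(3, 15): e=[30,22,-12] → ·
    (2,7)@(5, 15): e=[40,8,-8] → ·
  covered (7 px):
    · · · ·
    · · · ·
    · · · ·
    · · · ·
    · █ █ ·
    █ █ █ ·
    · █ █ ·
    · · · ·
    · · · ·
    · · · ·

Answer: 7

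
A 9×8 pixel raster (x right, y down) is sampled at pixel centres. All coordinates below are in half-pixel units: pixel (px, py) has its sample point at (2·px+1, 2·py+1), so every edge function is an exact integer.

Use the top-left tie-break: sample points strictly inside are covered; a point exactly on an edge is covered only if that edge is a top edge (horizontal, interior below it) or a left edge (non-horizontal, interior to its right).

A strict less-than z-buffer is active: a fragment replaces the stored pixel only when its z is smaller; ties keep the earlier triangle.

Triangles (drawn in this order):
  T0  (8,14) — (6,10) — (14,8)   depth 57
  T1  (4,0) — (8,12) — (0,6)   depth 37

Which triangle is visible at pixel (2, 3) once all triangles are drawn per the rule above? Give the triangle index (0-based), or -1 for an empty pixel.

T0:
  2·area = 36
  edge (8, 14)→(6, 10): d=(-2,-4) top-left  bias=+0
  edge (6, 10)→(14, 8): d=(8,-2) top-left  bias=+0
  edge (14, 8)→(8, 14): d=(-6,6) right/bottom  bias=-1
    (8,2)@(17, 5): e=[54,-18,0] → ·  [on edge]
    (7,3)@(15, 7): e=[42,-6,0] → ·  [on edge]
    (5,4)@(11, 9): e=[22,2,12] → #
    (6,4)@(13, 9): e=[30,6,0] → ·  [on edge]
    (3,5)@(7, 11): e=[2,10,24] → #
    (4,5)@(9, 11): e=[10,14,12] → #
    (5,5)@(11, 11): e=[18,18,0] → ·  [on edge]
    (3,6)@(7, 13): e=[-2,26,12] → ·
    (4,6)@(9, 13): e=[6,30,0] → ·  [on edge]
    (3,7)@(7, 15): e=[-6,42,0] → ·  [on edge]
  covered (3 px):
    · · · · · · · · ·
    · · · · · · · · ·
    · · · · · · · · ·
    · · · · · · · · ·
    · · · · · # · · ·
    · · · # # · · · ·
    · · · · · · · · ·
    · · · · · · · · ·
T1:
  2·area = 72
  edge (4, 0)→(8, 12): d=(4,12) right/bottom  bias=-1
  edge (8, 12)→(0, 6): d=(-8,-6) top-left  bias=+0
  edge (0, 6)→(4, 0): d=(4,-6) top-left  bias=+0
    (1,1)@(3, 3): e=[24,42,6] → #
    (2,1)@(5, 3): e=[0,54,18] → ·  [on edge]
    (0,2)@(1, 5): e=[56,14,2] → #
    (2,2)@(5, 5): e=[8,38,26] → #
    (3,2)@(7, 5): e=[-16,50,38] → ·
    (0,3)@(1, 7): e=[64,-2,10] → ·
    (1,3)@(3, 7): e=[40,10,22] → #
    (3,3)@(7, 7): e=[-8,34,46] → ·
    (1,4)@(3, 9): e=[48,-6,30] → ·
    (2,4)@(5, 9): e=[24,6,42] → #
    (3,4)@(7, 9): e=[0,18,54] → ·  [on edge]
    (2,5)@(5, 11): e=[32,-10,50] → ·
    (4,7)@(9, 15): e=[0,-18,90] → ·  [on edge]
  covered (8 px):
    · · · · · · · · ·
    · # · · · · · · ·
    # # # · · · · · ·
    · # # · · · · · ·
    · · # · · · · · ·
    · · · # · · · · ·
    · · · · · · · · ·
    · · · · · · · · ·

Z-buffer (winner per pixel, '.' = empty):
  . . . . . . . . .
  . 1 . . . . . . .
  1 1 1 . . . . . .
  . 1 1 . . . . . .
  . . 1 . . 0 . . .
  . . . 1 0 . . . .
  . . . . . . . . .
  . . . . . . . . .

Answer: 1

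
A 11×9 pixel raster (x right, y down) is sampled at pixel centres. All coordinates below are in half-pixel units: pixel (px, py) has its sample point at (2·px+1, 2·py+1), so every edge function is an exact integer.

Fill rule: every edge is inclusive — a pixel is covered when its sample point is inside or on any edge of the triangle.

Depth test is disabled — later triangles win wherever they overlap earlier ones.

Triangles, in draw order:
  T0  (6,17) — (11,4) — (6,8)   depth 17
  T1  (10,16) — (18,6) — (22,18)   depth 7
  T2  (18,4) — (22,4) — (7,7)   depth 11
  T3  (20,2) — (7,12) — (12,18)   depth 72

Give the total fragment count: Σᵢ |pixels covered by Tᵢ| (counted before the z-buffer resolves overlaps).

T0:
  2·area = 45  (B↔C swapped to make it positive)
  edge (6, 17)→(6, 8): d=(0,-9) inclusive
  edge (6, 8)→(11, 4): d=(5,-4) inclusive
  edge (11, 4)→(6, 17): d=(-5,13) inclusive
    (4,3)@(9, 7): e=[27,7,11] → X
    (5,3)@(11, 7): e=[45,15,-15] → .
    (3,4)@(7, 9): e=[9,9,27] → X
    (5,4)@(11, 9): e=[45,25,-25] → .
    (3,5)@(7, 11): e=[9,19,17] → X
    (4,5)@(9, 11): e=[27,27,-9] → .
    (3,6)@(7, 13): e=[9,29,7] → X
    (4,6)@(9, 13): e=[27,37,-19] → .
    (3,7)@(7, 15): e=[9,39,-3] → .
  covered (5 px):
    . . . . . . . . . . .
    . . . . . . . . . . .
    . . . . . . . . . . .
    . . . . X . . . . . .
    . . . X X . . . . . .
    . . . X . . . . . . .
    . . . X . . . . . . .
    . . . . . . . . . . .
    . . . . . . . . . . .
T1:
  2·area = 136
  edge (10, 16)→(18, 6): d=(8,-10) inclusive
  edge (18, 6)→(22, 18): d=(4,12) inclusive
  edge (22, 18)→(10, 16): d=(-12,-2) inclusive
    (8,1)@(17, 3): e=[-34,0,170] → .  [on edge]
    (8,4)@(17, 9): e=[14,24,98] → X
    (9,4)@(19, 9): e=[34,0,102] → X  [on edge]
    (10,4)@(21, 9): e=[54,-24,106] → .
    (7,5)@(15, 11): e=[10,56,70] → X
    (10,5)@(21, 11): e=[70,-16,82] → .
    (6,6)@(13, 13): e=[6,88,42] → X
    (10,6)@(21, 13): e=[86,-8,58] → .
    (5,7)@(11, 15): e=[2,120,14] → X
    (10,7)@(21, 15): e=[102,0,34] → X  [on edge]
    (5,8)@(11, 17): e=[18,128,-10] → .
    (6,8)@(13, 17): e=[38,104,-6] → .
  covered (18 px):
    . . . . . . . . . . .
    . . . . . . . . . . .
    . . . . . . . . . . .
    . . . . . . . . . . .
    . . . . . . . . X X .
    . . . . . . . X X X .
    . . . . . . X X X X .
    . . . . . X X X X X X
    . . . . . . . . X X X
T2:
  2·area = 12
  edge (18, 4)→(22, 4): d=(4,0) inclusive
  edge (22, 4)→(7, 7): d=(-15,3) inclusive
  edge (7, 7)→(18, 4): d=(11,-3) inclusive
    (7,2)@(15, 5): e=[4,6,2] → X
    (8,2)@(17, 5): e=[4,0,8] → X  [on edge]
    (9,2)@(19, 5): e=[4,-6,14] → .
    (3,3)@(7, 7): e=[12,0,0] → X  [on edge]
    (4,3)@(9, 7): e=[12,-6,6] → .
    (7,3)@(15, 7): e=[12,-24,24] → .
    (8,3)@(17, 7): e=[12,-30,30] → .
    (3,4)@(7, 9): e=[20,-30,22] → .
  covered (3 px):
    . . . . . . . . . . .
    . . . . . . . . . . .
    . . . . . . . X X . .
    . . . X . . . . . . .
    . . . . . . . . . . .
    . . . . . . . . . . .
    . . . . . . . . . . .
    . . . . . . . . . . .
    . . . . . . . . . . .
T3:
  2·area = 128  (B↔C swapped to make it positive)
  edge (20, 2)→(12, 18): d=(-8,16) inclusive
  edge (12, 18)→(7, 12): d=(-5,-6) inclusive
  edge (7, 12)→(20, 2): d=(13,-10) inclusive
    (9,1)@(19, 3): e=[8,117,3] → X
    (10,1)@(21, 3): e=[-24,129,23] → .
    (8,2)@(17, 5): e=[24,95,9] → X
    (9,2)@(19, 5): e=[-8,107,29] → .
    (7,3)@(15, 7): e=[40,73,15] → X
    (9,3)@(19, 7): e=[-24,97,55] → .
    (5,4)@(11, 9): e=[88,39,1] → X
    (6,4)@(13, 9): e=[56,51,21] → X
    (8,4)@(17, 9): e=[-8,75,61] → .
    (4,5)@(9, 11): e=[104,17,7] → X
    (8,5)@(17, 11): e=[-24,65,87] → .
    (4,6)@(9, 13): e=[88,7,33] → X
  covered (16 px):
    . . . . . . . . . . .
    . . . . . . . . . X .
    . . . . . . . . X . .
    . . . . . . . X X . .
    . . . . . X X X . . .
    . . . . X X X X . . .
    . . . . X X X . . . .
    . . . . . X X . . . .
    . . . . . . . . . . .

Result: 42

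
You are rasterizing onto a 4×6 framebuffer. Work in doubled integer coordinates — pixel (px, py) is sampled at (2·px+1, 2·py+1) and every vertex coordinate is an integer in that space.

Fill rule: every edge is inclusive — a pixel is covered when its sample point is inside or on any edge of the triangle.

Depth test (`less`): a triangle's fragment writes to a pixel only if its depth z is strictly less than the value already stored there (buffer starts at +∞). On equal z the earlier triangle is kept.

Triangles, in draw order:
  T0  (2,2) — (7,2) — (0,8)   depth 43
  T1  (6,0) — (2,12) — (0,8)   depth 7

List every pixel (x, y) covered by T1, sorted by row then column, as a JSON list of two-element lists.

T0:
  2·area = 30
  edge (2, 2)→(7, 2): d=(5,0) inclusive
  edge (7, 2)→(0, 8): d=(-7,6) inclusive
  edge (0, 8)→(2, 2): d=(2,-6) inclusive
    (1,1)@(3, 3): e=[5,17,8] → X
    (2,1)@(5, 3): e=[5,5,20] → X
    (3,1)@(7, 3): e=[5,-7,32] → .
    (0,2)@(1, 5): e=[15,15,0] → X  [on edge]
    (2,2)@(5, 5): e=[15,-9,24] → .
    (0,3)@(1, 7): e=[25,1,4] → X
    (1,3)@(3, 7): e=[25,-11,16] → .
    (0,4)@(1, 9): e=[35,-13,8] → .
  covered (5 px):
    . . . .
    . X X .
    X X . .
    X . . .
    . . . .
    . . . .
T1:
  2·area = 40
  edge (6, 0)→(2, 12): d=(-4,12) inclusive
  edge (2, 12)→(0, 8): d=(-2,-4) inclusive
  edge (0, 8)→(6, 0): d=(6,-8) inclusive
    (2,1)@(5, 3): e=[0,30,10] → X  [on edge]
    (3,1)@(7, 3): e=[-24,38,26] → .
    (1,2)@(3, 5): e=[16,18,6] → X
    (2,2)@(5, 5): e=[-8,26,22] → .
    (0,3)@(1, 7): e=[32,6,2] → X
    (2,3)@(5, 7): e=[-16,22,34] → .
    (0,4)@(1, 9): e=[24,2,14] → X
    (1,4)@(3, 9): e=[0,10,30] → X  [on edge]
    (2,4)@(5, 9): e=[-24,18,46] → .
    (0,5)@(1, 11): e=[16,-2,26] → .
    (1,5)@(3, 11): e=[-8,6,42] → .
  covered (6 px):
    . . . .
    . . X .
    . X . .
    X X . .
    X X . .
    . . . .

Result: [[2,1],[1,2],[0,3],[1,3],[0,4],[1,4]]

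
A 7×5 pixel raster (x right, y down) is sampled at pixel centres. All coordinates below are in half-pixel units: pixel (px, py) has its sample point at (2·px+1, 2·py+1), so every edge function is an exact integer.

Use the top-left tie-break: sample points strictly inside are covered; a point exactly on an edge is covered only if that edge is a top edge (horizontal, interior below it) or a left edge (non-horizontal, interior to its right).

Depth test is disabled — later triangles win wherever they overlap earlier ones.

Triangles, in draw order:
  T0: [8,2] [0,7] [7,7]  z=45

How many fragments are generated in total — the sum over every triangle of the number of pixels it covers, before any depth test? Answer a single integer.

T0:
  2·area = 35  (B↔C swapped to make it positive)
  edge (8, 2)→(7, 7): d=(-1,5) right/bottom  bias=-1
  edge (7, 7)→(0, 7): d=(-7,0) right/bottom  bias=-1
  edge (0, 7)→(8, 2): d=(8,-5) top-left  bias=+0
    (3,1)@(7, 3): e=[4,28,3] → X
    (4,1)@(9, 3): e=[-6,28,13] → .
    (2,2)@(5, 5): e=[12,14,9] → X
    (4,2)@(9, 5): e=[-8,14,29] → .
    (0,3)@(1, 7): e=[30,0,5] → .  [on edge]
    (1,3)@(3, 7): e=[20,0,15] → .  [on edge]
    (2,3)@(5, 7): e=[10,0,25] → .  [on edge]
    (3,3)@(7, 7): e=[0,0,35] → .  [on edge]
    (4,3)@(9, 7): e=[-10,0,45] → .  [on edge]
    (5,3)@(11, 7): e=[-20,0,55] → .  [on edge]
    (6,3)@(13, 7): e=[-30,0,65] → .  [on edge]
  covered (3 px):
    . . . . . . .
    . . . X . . .
    . . X X . . .
    . . . . . . .
    . . . . . . .

Final: 3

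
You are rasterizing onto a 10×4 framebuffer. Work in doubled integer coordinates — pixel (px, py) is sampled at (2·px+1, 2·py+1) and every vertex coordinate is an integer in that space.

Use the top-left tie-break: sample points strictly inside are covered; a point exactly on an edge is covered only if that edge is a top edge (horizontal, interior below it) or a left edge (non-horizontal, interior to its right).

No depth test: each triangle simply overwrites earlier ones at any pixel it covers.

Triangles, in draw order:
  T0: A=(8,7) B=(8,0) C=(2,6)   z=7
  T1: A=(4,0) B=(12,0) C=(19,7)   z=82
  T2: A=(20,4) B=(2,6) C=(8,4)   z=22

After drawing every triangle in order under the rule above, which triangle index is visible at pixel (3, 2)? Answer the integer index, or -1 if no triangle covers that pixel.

T0:
  2·area = 42  (B↔C swapped to make it positive)
  edge (8, 7)→(2, 6): d=(-6,-1) top-left  bias=+0
  edge (2, 6)→(8, 0): d=(6,-6) top-left  bias=+0
  edge (8, 0)→(8, 7): d=(0,7) right/bottom  bias=-1
    (3,0)@(7, 1): e=[35,0,7] → █  [on edge]
    (4,0)@(9, 1): e=[37,12,-7] → ·
    (2,1)@(5, 3): e=[21,0,21] → █  [on edge]
    (4,1)@(9, 3): e=[25,24,-7] → ·
    (1,2)@(3, 5): e=[7,0,35] → █  [on edge]
    (4,2)@(9, 5): e=[13,36,-7] → ·
    (0,3)@(1, 7): e=[-7,0,49] → ·  [on edge]
    (1,3)@(3, 7): e=[-5,12,35] → ·
    (2,3)@(5, 7): e=[-3,24,21] → ·
    (3,3)@(7, 7): e=[-1,36,7] → ·
  covered (6 px):
    · · · █ · · · · · ·
    · · █ █ · · · · · ·
    · █ █ █ · · · · · ·
    · · · · · · · · · ·
T1:
  2·area = 56
  edge (4, 0)→(12, 0): d=(8,0) top-left  bias=+0
  edge (12, 0)→(19, 7): d=(7,7) right/bottom  bias=-1
  edge (19, 7)→(4, 0): d=(-15,-7) top-left  bias=+0
    (3,0)@(7, 1): e=[8,42,6] → █
    (4,0)@(9, 1): e=[8,28,20] → █
    (5,0)@(11, 1): e=[8,14,34] → █
    (6,0)@(13, 1): e=[8,0,48] → ·  [on edge]
    (3,1)@(7, 3): e=[24,56,-24] → ·
    (4,1)@(9, 3): e=[24,42,-10] → ·
    (5,1)@(11, 3): e=[24,28,4] → █
    (6,1)@(13, 3): e=[24,14,18] → █
    (7,1)@(15, 3): e=[24,0,32] → ·  [on edge]
    (5,2)@(11, 5): e=[40,42,-26] → ·
    (6,2)@(13, 5): e=[40,28,-12] → ·
    (7,2)@(15, 5): e=[40,14,2] → █
    (8,2)@(17, 5): e=[40,0,16] → ·  [on edge]
    (9,3)@(19, 7): e=[56,0,0] → ·  [on edge]
  covered (6 px):
    · · · █ █ █ · · · ·
    · · · · · █ █ · · ·
    · · · · · · · █ · ·
    · · · · · · · · · ·
T2:
  2·area = 24
  edge (20, 4)→(2, 6): d=(-18,2) right/bottom  bias=-1
  edge (2, 6)→(8, 4): d=(6,-2) top-left  bias=+0
  edge (8, 4)→(20, 4): d=(12,0) top-left  bias=+0
    (8,0)@(17, 1): e=[60,0,-36] → ·  [on edge]
    (5,1)@(11, 3): e=[36,0,-12] → ·  [on edge]
    (2,2)@(5, 5): e=[12,0,12] → █  [on edge]
    (3,2)@(7, 5): e=[8,4,12] → █
    (4,2)@(9, 5): e=[4,8,12] → █
    (5,2)@(11, 5): e=[0,12,12] → ·  [on edge]
    (2,3)@(5, 7): e=[-24,12,36] → ·
    (3,3)@(7, 7): e=[-28,16,36] → ·
    (4,3)@(9, 7): e=[-32,20,36] → ·
  covered (3 px):
    · · · · · · · · · ·
    · · · · · · · · · ·
    · · █ █ █ · · · · ·
    · · · · · · · · · ·

Z-buffer (winner per pixel, '.' = empty):
  . . . 1 1 1 . . . .
  . . 0 0 . 1 1 . . .
  . 0 2 2 2 . . 1 . .
  . . . . . . . . . .

Final: 2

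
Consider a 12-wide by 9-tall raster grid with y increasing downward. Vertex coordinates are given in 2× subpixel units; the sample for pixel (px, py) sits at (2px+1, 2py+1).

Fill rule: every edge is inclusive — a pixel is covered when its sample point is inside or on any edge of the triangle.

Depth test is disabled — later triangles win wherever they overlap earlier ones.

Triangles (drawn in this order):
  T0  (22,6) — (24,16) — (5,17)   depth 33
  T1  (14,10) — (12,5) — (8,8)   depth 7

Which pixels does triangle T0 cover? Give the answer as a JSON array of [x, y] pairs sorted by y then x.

T0:
  2·area = 192
  edge (22, 6)→(24, 16): d=(2,10) inclusive
  edge (24, 16)→(5, 17): d=(-19,1) inclusive
  edge (5, 17)→(22, 6): d=(17,-11) inclusive
    (10,0)@(21, 1): e=[0,288,-96] → ·  [on edge]
    (10,3)@(21, 7): e=[12,174,6] → █
    (11,3)@(23, 7): e=[-8,172,28] → ·
    (9,4)@(19, 9): e=[36,138,18] → █
    (11,4)@(23, 9): e=[-4,134,62] → ·
    (7,5)@(15, 11): e=[80,104,8] → █
    (8,5)@(17, 11): e=[60,102,30] → █
    (11,5)@(23, 11): e=[0,96,96] → █  [on edge]
    (6,6)@(13, 13): e=[104,68,20] → █
    (4,7)@(9, 15): e=[148,34,10] → █
    (5,7)@(11, 15): e=[128,32,32] → █
    (2,8)@(5, 17): e=[192,0,0] → █  [on edge]
  covered (23 px):
    · · · · · · · · · · · ·
    · · · · · · · · · · · ·
    · · · · · · · · · · · ·
    · · · · · · · · · · █ ·
    · · · · · · · · · █ █ ·
    · · · · · · · █ █ █ █ █
    · · · · · · █ █ █ █ █ █
    · · · · █ █ █ █ █ █ █ █
    · · █ · · · · · · · · ·
T1:
  2·area = 26  (B↔C swapped to make it positive)
  edge (14, 10)→(8, 8): d=(-6,-2) inclusive
  edge (8, 8)→(12, 5): d=(4,-3) inclusive
  edge (12, 5)→(14, 10): d=(2,5) inclusive
    (2,3)@(5, 7): e=[0,-13,39] → ·  [on edge]
    (5,3)@(11, 7): e=[12,5,9] → █
    (6,3)@(13, 7): e=[16,11,-1] → ·
    (5,4)@(11, 9): e=[0,13,13] → █  [on edge]
    (6,4)@(13, 9): e=[4,19,3] → █
    (7,4)@(15, 9): e=[8,25,-7] → ·
    (5,5)@(11, 11): e=[-12,21,17] → ·
    (6,5)@(13, 11): e=[-8,27,7] → ·
    (8,5)@(17, 11): e=[0,39,-13] → ·  [on edge]
    (11,6)@(23, 13): e=[0,65,-39] → ·  [on edge]
  covered (3 px):
    · · · · · · · · · · · ·
    · · · · · · · · · · · ·
    · · · · · · · · · · · ·
    · · · · · █ · · · · · ·
    · · · · · █ █ · · · · ·
    · · · · · · · · · · · ·
    · · · · · · · · · · · ·
    · · · · · · · · · · · ·
    · · · · · · · · · · · ·

Answer: [[10,3],[9,4],[10,4],[7,5],[8,5],[9,5],[10,5],[11,5],[6,6],[7,6],[8,6],[9,6],[10,6],[11,6],[4,7],[5,7],[6,7],[7,7],[8,7],[9,7],[10,7],[11,7],[2,8]]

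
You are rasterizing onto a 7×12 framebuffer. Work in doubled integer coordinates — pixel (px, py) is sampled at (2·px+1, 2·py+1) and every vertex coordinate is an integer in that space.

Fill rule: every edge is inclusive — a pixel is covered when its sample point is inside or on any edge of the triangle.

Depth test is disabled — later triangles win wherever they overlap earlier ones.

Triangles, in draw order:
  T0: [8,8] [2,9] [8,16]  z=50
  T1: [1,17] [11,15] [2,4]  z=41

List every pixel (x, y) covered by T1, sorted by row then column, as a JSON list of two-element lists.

T0:
  2·area = 48  (B↔C swapped to make it positive)
  edge (8, 8)→(8, 16): d=(0,8) inclusive
  edge (8, 16)→(2, 9): d=(-6,-7) inclusive
  edge (2, 9)→(8, 8): d=(6,-1) inclusive
    (1,4)@(3, 9): e=[40,7,1] → X
    (2,4)@(5, 9): e=[24,21,3] → X
    (3,4)@(7, 9): e=[8,35,5] → X
    (4,4)@(9, 9): e=[-8,49,7] → .
    (1,5)@(3, 11): e=[40,-5,13] → .
    (2,5)@(5, 11): e=[24,9,15] → X
    (4,5)@(9, 11): e=[-8,37,19] → .
    (2,6)@(5, 13): e=[24,-3,27] → .
    (3,6)@(7, 13): e=[8,11,29] → X
    (4,6)@(9, 13): e=[-8,25,31] → .
    (3,7)@(7, 15): e=[8,-1,41] → .
  covered (6 px):
    . . . . . . .
    . . . . . . .
    . . . . . . .
    . . . . . . .
    . X X X . . .
    . . X X . . .
    . . . X . . .
    . . . . . . .
    . . . . . . .
    . . . . . . .
    . . . . . . .
    . . . . . . .
T1:
  2·area = 128  (B↔C swapped to make it positive)
  edge (1, 17)→(2, 4): d=(1,-13) inclusive
  edge (2, 4)→(11, 15): d=(9,11) inclusive
  edge (11, 15)→(1, 17): d=(-10,2) inclusive
    (1,3)@(3, 7): e=[16,16,96] → X
    (2,3)@(5, 7): e=[42,-6,92] → .
    (1,4)@(3, 9): e=[18,34,76] → X
    (2,4)@(5, 9): e=[44,12,72] → X
    (3,4)@(7, 9): e=[70,-10,68] → .
    (1,5)@(3, 11): e=[20,52,56] → X
    (3,5)@(7, 11): e=[72,8,48] → X
    (4,5)@(9, 11): e=[98,-14,44] → .
    (1,6)@(3, 13): e=[22,70,36] → X
    (4,6)@(9, 13): e=[100,4,24] → X
    (5,6)@(11, 13): e=[126,-18,20] → .
    (1,7)@(3, 15): e=[24,88,16] → X
    (5,7)@(11, 15): e=[128,0,0] → X  [on edge]
    (0,8)@(1, 17): e=[0,128,0] → X  [on edge]
  covered (16 px):
    . . . . . . .
    . . . . . . .
    . . . . . . .
    . X . . . . .
    . X X . . . .
    . X X X . . .
    . X X X X . .
    . X X X X X .
    X . . . . . .
    . . . . . . .
    . . . . . . .
    . . . . . . .

Result: [[1,3],[1,4],[2,4],[1,5],[2,5],[3,5],[1,6],[2,6],[3,6],[4,6],[1,7],[2,7],[3,7],[4,7],[5,7],[0,8]]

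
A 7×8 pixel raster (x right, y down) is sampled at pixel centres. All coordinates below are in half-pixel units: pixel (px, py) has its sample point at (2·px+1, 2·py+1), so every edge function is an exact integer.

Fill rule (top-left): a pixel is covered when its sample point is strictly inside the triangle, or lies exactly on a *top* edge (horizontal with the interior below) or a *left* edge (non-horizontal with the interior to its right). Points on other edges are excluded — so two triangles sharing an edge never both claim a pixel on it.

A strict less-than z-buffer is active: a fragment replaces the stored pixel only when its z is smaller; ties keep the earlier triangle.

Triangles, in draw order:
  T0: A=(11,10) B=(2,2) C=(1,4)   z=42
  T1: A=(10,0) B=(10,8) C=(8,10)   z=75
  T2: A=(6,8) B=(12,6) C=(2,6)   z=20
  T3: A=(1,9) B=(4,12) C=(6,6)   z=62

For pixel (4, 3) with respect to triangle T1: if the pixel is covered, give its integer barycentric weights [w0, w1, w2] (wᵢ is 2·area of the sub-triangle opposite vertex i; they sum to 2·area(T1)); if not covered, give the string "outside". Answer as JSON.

T0:
  2·area = 26  (B↔C swapped to make it positive)
  edge (11, 10)→(1, 4): d=(-10,-6) top-left  bias=+0
  edge (1, 4)→(2, 2): d=(1,-2) top-left  bias=+0
  edge (2, 2)→(11, 10): d=(9,8) right/bottom  bias=-1
    (1,1)@(3, 3): e=[22,3,1] → #
    (2,1)@(5, 3): e=[34,7,-15] → ·
    (1,2)@(3, 5): e=[2,5,19] → #
    (2,2)@(5, 5): e=[14,9,3] → #
    (3,2)@(7, 5): e=[26,13,-13] → ·
    (1,3)@(3, 7): e=[-18,7,37] → ·
    (2,3)@(5, 7): e=[-6,11,21] → ·
    (3,3)@(7, 7): e=[6,15,5] → #
    (4,3)@(9, 7): e=[18,19,-11] → ·
    (3,4)@(7, 9): e=[-14,17,23] → ·
  covered (4 px):
    · · · · · · ·
    · # · · · · ·
    · # # · · · ·
    · · · # · · ·
    · · · · · · ·
    · · · · · · ·
    · · · · · · ·
    · · · · · · ·
T1:
  2·area = 16
  edge (10, 0)→(10, 8): d=(0,8) right/bottom  bias=-1
  edge (10, 8)→(8, 10): d=(-2,2) right/bottom  bias=-1
  edge (8, 10)→(10, 0): d=(2,-10) top-left  bias=+0
    (4,2)@(9, 5): e=[8,8,0] → #  [on edge]
    (5,2)@(11, 5): e=[-8,4,20] → ·
    (6,2)@(13, 5): e=[-24,0,40] → ·  [on edge]
    (4,3)@(9, 7): e=[8,4,4] → #
    (5,3)@(11, 7): e=[-8,0,24] → ·  [on edge]
    (4,4)@(9, 9): e=[8,0,8] → ·  [on edge]
    (3,5)@(7, 11): e=[24,0,-8] → ·  [on edge]
    (2,6)@(5, 13): e=[40,0,-24] → ·  [on edge]
    (1,7)@(3, 15): e=[56,0,-40] → ·  [on edge]
    (3,7)@(7, 15): e=[24,-8,0] → ·  [on edge]
  covered (2 px):
    · · · · · · ·
    · · · · · · ·
    · · · · # · ·
    · · · · # · ·
    · · · · · · ·
    · · · · · · ·
    · · · · · · ·
    · · · · · · ·
T2:
  2·area = 20  (B↔C swapped to make it positive)
  edge (6, 8)→(2, 6): d=(-4,-2) top-left  bias=+0
  edge (2, 6)→(12, 6): d=(10,0) top-left  bias=+0
  edge (12, 6)→(6, 8): d=(-6,2) right/bottom  bias=-1
    (2,3)@(5, 7): e=[2,10,8] → #
    (3,3)@(7, 7): e=[6,10,4] → #
    (4,3)@(9, 7): e=[10,10,0] → ·  [on edge]
    (1,4)@(3, 9): e=[-10,30,0] → ·  [on edge]
    (2,4)@(5, 9): e=[-6,30,-4] → ·
    (3,4)@(7, 9): e=[-2,30,-8] → ·
  covered (2 px):
    · · · · · · ·
    · · · · · · ·
    · · · · · · ·
    · · # # · · ·
    · · · · · · ·
    · · · · · · ·
    · · · · · · ·
    · · · · · · ·
T3:
  2·area = 24  (B↔C swapped to make it positive)
  edge (1, 9)→(6, 6): d=(5,-3) top-left  bias=+0
  edge (6, 6)→(4, 12): d=(-2,6) right/bottom  bias=-1
  edge (4, 12)→(1, 9): d=(-3,-3) top-left  bias=+0
    (3,1)@(7, 3): e=[-12,0,36] → ·  [on edge]
    (5,1)@(11, 3): e=[0,-24,48] → ·  [on edge]
    (2,3)@(5, 7): e=[2,4,18] → #
    (3,3)@(7, 7): e=[8,-8,24] → ·
    (0,4)@(1, 9): e=[0,24,0] → #  [on edge]
    (1,4)@(3, 9): e=[6,12,6] → #
    (2,4)@(5, 9): e=[12,0,12] → ·  [on edge]
    (0,5)@(1, 11): e=[10,20,-6] → ·
    (1,5)@(3, 11): e=[16,8,0] → #  [on edge]
    (2,5)@(5, 11): e=[22,-4,6] → ·
    (1,6)@(3, 13): e=[26,4,-6] → ·
    (2,6)@(5, 13): e=[32,-8,0] → ·  [on edge]
    (1,7)@(3, 15): e=[36,0,-12] → ·  [on edge]
    (3,7)@(7, 15): e=[48,-24,0] → ·  [on edge]
  covered (4 px):
    · · · · · · ·
    · · · · · · ·
    · · · · · · ·
    · · # · · · ·
    # # · · · · ·
    · # · · · · ·
    · · · · · · ·
    · · · · · · ·

Answer: [4,4,8]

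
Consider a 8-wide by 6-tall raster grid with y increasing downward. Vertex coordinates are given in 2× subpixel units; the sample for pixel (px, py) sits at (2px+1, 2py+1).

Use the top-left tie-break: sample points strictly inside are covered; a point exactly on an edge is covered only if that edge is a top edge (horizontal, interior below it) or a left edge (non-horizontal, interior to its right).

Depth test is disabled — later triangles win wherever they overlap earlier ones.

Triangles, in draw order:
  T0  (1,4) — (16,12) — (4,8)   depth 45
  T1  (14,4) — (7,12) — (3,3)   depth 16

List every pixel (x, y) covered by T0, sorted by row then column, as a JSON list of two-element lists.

T0:
  2·area = 36
  edge (1, 4)→(16, 12): d=(15,8) right/bottom  bias=-1
  edge (16, 12)→(4, 8): d=(-12,-4) top-left  bias=+0
  edge (4, 8)→(1, 4): d=(-3,-4) top-left  bias=+0
    (0,3)@(1, 7): e=[45,0,-9] → ·  [on edge]
    (2,3)@(5, 7): e=[13,16,7] → █
    (3,3)@(7, 7): e=[-3,24,15] → ·
    (2,4)@(5, 9): e=[43,-8,1] → ·
    (3,4)@(7, 9): e=[27,0,9] → █  [on edge]
    (4,4)@(9, 9): e=[11,8,17] → █
    (5,4)@(11, 9): e=[-5,16,25] → ·
    (3,5)@(7, 11): e=[57,-24,3] → ·
    (4,5)@(9, 11): e=[41,-16,11] → ·
    (6,5)@(13, 11): e=[9,0,27] → █  [on edge]
    (7,5)@(15, 11): e=[-7,8,35] → ·
  covered (4 px):
    · · · · · · · ·
    · · · · · · · ·
    · · · · · · · ·
    · · █ · · · · ·
    · · · █ █ · · ·
    · · · · · · █ ·
T1:
  2·area = 95
  edge (14, 4)→(7, 12): d=(-7,8) right/bottom  bias=-1
  edge (7, 12)→(3, 3): d=(-4,-9) top-left  bias=+0
  edge (3, 3)→(14, 4): d=(11,1) right/bottom  bias=-1
    (1,1)@(3, 3): e=[95,0,0] → ·  [on edge]
    (2,2)@(5, 5): e=[65,10,20] → █
    (3,2)@(7, 5): e=[49,28,18] → █
    (4,2)@(9, 5): e=[33,46,16] → █
    (5,2)@(11, 5): e=[17,64,14] → █
    (6,2)@(13, 5): e=[1,82,12] → █
    (7,2)@(15, 5): e=[-15,100,10] → ·
    (2,3)@(5, 7): e=[51,2,42] → █
    (6,3)@(13, 7): e=[-13,74,34] → ·
    (2,4)@(5, 9): e=[37,-6,64] → ·
    (3,4)@(7, 9): e=[21,12,62] → █
    (5,4)@(11, 9): e=[-11,48,58] → ·
  covered (12 px):
    · · · · · · · ·
    · · · · · · · ·
    · · █ █ █ █ █ ·
    · · █ █ █ █ · ·
    · · · █ █ · · ·
    · · · █ · · · ·

Result: [[2,3],[3,4],[4,4],[6,5]]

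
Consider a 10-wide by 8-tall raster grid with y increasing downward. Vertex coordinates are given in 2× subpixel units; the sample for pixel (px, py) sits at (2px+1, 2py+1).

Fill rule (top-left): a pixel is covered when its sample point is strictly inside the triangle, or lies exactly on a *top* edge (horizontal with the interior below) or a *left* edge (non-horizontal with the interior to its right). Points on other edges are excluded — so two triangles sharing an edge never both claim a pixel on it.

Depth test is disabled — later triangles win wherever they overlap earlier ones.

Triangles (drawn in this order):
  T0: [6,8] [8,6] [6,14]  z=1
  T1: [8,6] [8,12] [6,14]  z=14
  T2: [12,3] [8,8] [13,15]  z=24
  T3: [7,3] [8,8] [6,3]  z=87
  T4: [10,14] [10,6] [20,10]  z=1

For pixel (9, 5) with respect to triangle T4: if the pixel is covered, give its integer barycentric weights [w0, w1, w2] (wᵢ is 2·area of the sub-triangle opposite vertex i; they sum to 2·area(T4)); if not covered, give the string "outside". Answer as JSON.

T0:
  2·area = 12
  edge (6, 8)→(8, 6): d=(2,-2) top-left  bias=+0
  edge (8, 6)→(6, 14): d=(-2,8) right/bottom  bias=-1
  edge (6, 14)→(6, 8): d=(0,-6) top-left  bias=+0
    (6,0)@(13, 1): e=[0,-30,42] → .  [on edge]
    (5,1)@(11, 3): e=[0,-18,30] → .  [on edge]
    (4,2)@(9, 5): e=[0,-6,18] → .  [on edge]
    (3,3)@(7, 7): e=[0,6,6] → X  [on edge]
    (4,3)@(9, 7): e=[4,-10,18] → .
    (2,4)@(5, 9): e=[0,18,-6] → .  [on edge]
    (3,4)@(7, 9): e=[4,2,6] → X
    (4,4)@(9, 9): e=[8,-14,18] → .
    (1,5)@(3, 11): e=[0,30,-18] → .  [on edge]
    (3,5)@(7, 11): e=[8,-2,6] → .
    (0,6)@(1, 13): e=[0,42,-30] → .  [on edge]
  covered (2 px):
    . . . . . . . . . .
    . . . . . . . . . .
    . . . . . . . . . .
    . . . X . . . . . .
    . . . X . . . . . .
    . . . . . . . . . .
    . . . . . . . . . .
    . . . . . . . . . .
T1:
  2·area = 12
  edge (8, 6)→(8, 12): d=(0,6) right/bottom  bias=-1
  edge (8, 12)→(6, 14): d=(-2,2) right/bottom  bias=-1
  edge (6, 14)→(8, 6): d=(2,-8) top-left  bias=+0
    (9,0)@(19, 1): e=[-66,0,78] → .  [on edge]
    (8,1)@(17, 3): e=[-54,0,66] → .  [on edge]
    (7,2)@(15, 5): e=[-42,0,54] → .  [on edge]
    (6,3)@(13, 7): e=[-30,0,42] → .  [on edge]
    (5,4)@(11, 9): e=[-18,0,30] → .  [on edge]
    (3,5)@(7, 11): e=[6,4,2] → X
    (4,5)@(9, 11): e=[-6,0,18] → .  [on edge]
    (3,6)@(7, 13): e=[6,0,6] → .  [on edge]
    (2,7)@(5, 15): e=[18,0,-6] → .  [on edge]
  covered (1 px):
    . . . . . . . . . .
    . . . . . . . . . .
    . . . . . . . . . .
    . . . . . . . . . .
    . . . . . . . . . .
    . . . X . . . . . .
    . . . . . . . . . .
    . . . . . . . . . .
T2:
  2·area = 53  (B↔C swapped to make it positive)
  edge (12, 3)→(13, 15): d=(1,12) right/bottom  bias=-1
  edge (13, 15)→(8, 8): d=(-5,-7) top-left  bias=+0
  edge (8, 8)→(12, 3): d=(4,-5) top-left  bias=+0
    (1,0)@(3, 1): e=[106,0,-53] → .  [on edge]
    (5,2)@(11, 5): e=[14,36,3] → X
    (6,2)@(13, 5): e=[-10,50,13] → .
    (4,3)@(9, 7): e=[40,12,1] → X
    (6,3)@(13, 7): e=[-8,40,21] → .
    (4,4)@(9, 9): e=[42,2,9] → X
    (6,4)@(13, 9): e=[-6,30,29] → .
    (4,5)@(9, 11): e=[44,-8,17] → .
    (5,5)@(11, 11): e=[20,6,27] → X
    (6,5)@(13, 11): e=[-4,20,37] → .
    (5,6)@(11, 13): e=[22,-4,35] → .
    (6,7)@(13, 15): e=[0,0,53] → .  [on edge]
  covered (6 px):
    . . . . . . . . . .
    . . . . . . . . . .
    . . . . . X . . . .
    . . . . X X . . . .
    . . . . X X . . . .
    . . . . . X . . . .
    . . . . . . . . . .
    . . . . . . . . . .
T3:
  2·area = 5
  edge (7, 3)→(8, 8): d=(1,5) right/bottom  bias=-1
  edge (8, 8)→(6, 3): d=(-2,-5) top-left  bias=+0
  edge (6, 3)→(7, 3): d=(1,0) top-left  bias=+0
    (0,1)@(1, 3): e=[30,-25,0] → .  [on edge]
    (1,1)@(3, 3): e=[20,-15,0] → .  [on edge]
    (2,1)@(5, 3): e=[10,-5,0] → .  [on edge]
    (3,1)@(7, 3): e=[0,5,0] → .  [on edge]
    (4,1)@(9, 3): e=[-10,15,0] → .  [on edge]
    (5,1)@(11, 3): e=[-20,25,0] → .  [on edge]
    (6,1)@(13, 3): e=[-30,35,0] → .  [on edge]
    (7,1)@(15, 3): e=[-40,45,0] → .  [on edge]
    (8,1)@(17, 3): e=[-50,55,0] → .  [on edge]
    (9,1)@(19, 3): e=[-60,65,0] → .  [on edge]
    (3,2)@(7, 5): e=[2,1,2] → X
    (4,2)@(9, 5): e=[-8,11,2] → .
    (4,6)@(9, 13): e=[0,-5,10] → .  [on edge]
  covered (1 px):
    . . . . . . . . . .
    . . . . . . . . . .
    . . . X . . . . . .
    . . . . . . . . . .
    . . . . . . . . . .
    . . . . . . . . . .
    . . . . . . . . . .
    . . . . . . . . . .
T4:
  2·area = 80
  edge (10, 14)→(10, 6): d=(0,-8) top-left  bias=+0
  edge (10, 6)→(20, 10): d=(10,4) right/bottom  bias=-1
  edge (20, 10)→(10, 14): d=(-10,4) right/bottom  bias=-1
    (5,3)@(11, 7): e=[8,6,66] → X
    (6,3)@(13, 7): e=[24,-2,58] → .
    (5,4)@(11, 9): e=[8,26,46] → X
    (6,4)@(13, 9): e=[24,18,38] → X
    (7,4)@(15, 9): e=[40,10,30] → X
    (8,4)@(17, 9): e=[56,2,22] → X
    (9,4)@(19, 9): e=[72,-6,14] → .
    (5,5)@(11, 11): e=[8,46,26] → X
    (9,5)@(19, 11): e=[72,14,-6] → .
    (5,6)@(11, 13): e=[8,66,6] → X
    (6,6)@(13, 13): e=[24,58,-2] → .
    (7,6)@(15, 13): e=[40,50,-10] → .
  covered (10 px):
    . . . . . . . . . .
    . . . . . . . . . .
    . . . . . . . . . .
    . . . . . X . . . .
    . . . . . X X X X .
    . . . . . X X X X .
    . . . . . X . . . .
    . . . . . . . . . .

Result: "outside"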